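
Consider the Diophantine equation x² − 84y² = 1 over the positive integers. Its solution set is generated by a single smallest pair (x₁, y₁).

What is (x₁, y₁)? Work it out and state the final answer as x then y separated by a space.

55 6

d=84: √d = [9; 6,18] (ℓ=2, even), read p_1/q_1
k=0  a_k=9  p_k/q_k = 9/1
k=1  a_k=6  p_k/q_k = 55/6
fundamental: x₁=55, y₁=6  (since 3025 − 84·36 = 1)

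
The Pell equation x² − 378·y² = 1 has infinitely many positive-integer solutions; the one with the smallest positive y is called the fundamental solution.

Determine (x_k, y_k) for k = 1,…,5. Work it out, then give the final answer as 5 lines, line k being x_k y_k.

8749 450
153090001 7874100
2678768828749 137781001350
46873096812360001 2410891953748200
820185445343906468749 42185787268905002250

√378 → a₀=19, period (2,3,1,4,1,3,2,38); ℓ=8 even so k=7
a_0=19:  p_0=19·1+0=19,  q_0=19·0+1=1
…
a_2=3:  p_2=3·39+19=136,  q_2=3·2+1=7
…
a_4=4:  p_4=4·175+136=836,  q_4=4·9+7=43
a_5=1:  p_5=1·836+175=1011,  q_5=1·43+9=52
a_6=3:  p_6=3·1011+836=3869,  q_6=3·52+43=199
a_7=2:  p_7=2·3869+1011=8749,  q_7=2·199+52=450
fundamental: x₁=8749, y₁=450  (since 76545001 − 378·202500 = 1)
n=2: (8749,450)∘(8749,450) = (8749·8749+378·450·450, 8749·450+450·8749) = (153090001,7874100)
n=3: (153090001,7874100)∘(8749,450) = (8749·153090001+378·450·7874100, 8749·7874100+450·153090001) = (2678768828749,137781001350)
n=4: (2678768828749,137781001350)∘(8749,450) = (8749·2678768828749+378·450·137781001350, 8749·137781001350+450·2678768828749) = (46873096812360001,2410891953748200)
n=5: (46873096812360001,2410891953748200)∘(8749,450) = (8749·46873096812360001+378·450·2410891953748200, 8749·2410891953748200+450·46873096812360001) = (820185445343906468749,42185787268905002250)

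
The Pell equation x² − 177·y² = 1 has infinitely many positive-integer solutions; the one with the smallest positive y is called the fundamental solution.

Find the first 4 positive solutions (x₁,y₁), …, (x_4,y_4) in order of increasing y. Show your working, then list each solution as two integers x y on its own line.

62423 4692
7793261857 585777432
972957569736599 73131969270780
121469860743542176897 9130233834994022448

√177 → a₀=13, period (3,3,2,8,2,3,3,26); ℓ=8 even so k=7
i=0: a=13 ⇒ p=13, q=1
…
i=2: a=3 ⇒ p=133, q=10
i=3: a=2 ⇒ p=306, q=23
…
i=5: a=2 ⇒ p=5468, q=411
i=6: a=3 ⇒ p=18985, q=1427
i=7: a=3 ⇒ p=62423, q=4692
→ (62423, 4692).  Check: 62423²=3896630929, 177·4692²=3896630928, difference 1.
(62423+4692√177)^2 = 7793261857 + 585777432√177
(62423+4692√177)^3 = 972957569736599 + 73131969270780√177
(62423+4692√177)^4 = 121469860743542176897 + 9130233834994022448√177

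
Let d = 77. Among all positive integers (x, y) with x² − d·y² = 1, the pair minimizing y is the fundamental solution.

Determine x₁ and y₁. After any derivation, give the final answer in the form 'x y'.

351 40

d=77: √d = [8; 1,3,2,3,1,16] (ℓ=6, even), read p_5/q_5
i=0: a=8 ⇒ p=8, q=1
…
i=3: a=2 ⇒ p=79, q=9
i=4: a=3 ⇒ p=272, q=31
i=5: a=1 ⇒ p=351, q=40
fundamental: x₁=351, y₁=40  (since 123201 − 77·1600 = 1)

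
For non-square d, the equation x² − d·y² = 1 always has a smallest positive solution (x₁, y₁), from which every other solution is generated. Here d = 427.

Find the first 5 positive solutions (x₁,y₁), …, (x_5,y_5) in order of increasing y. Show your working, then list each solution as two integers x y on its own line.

√427 = [20; 1,1,1,40, …], period ℓ=4 (even) → k=3
k=0  a_k=20  p_k/q_k = 20/1
k=1  a_k=1  p_k/q_k = 21/1
k=2  a_k=1  p_k/q_k = 41/2
k=3  a_k=1  p_k/q_k = 62/3
→ (62, 3).  Check: 62²=3844, 427·3²=3843, difference 1.
(62+3√427)^2 = 7687 + 372√427
(62+3√427)^3 = 953126 + 46125√427
(62+3√427)^4 = 118179937 + 5719128√427
(62+3√427)^5 = 14653359062 + 709125747√427

62 3
7687 372
953126 46125
118179937 5719128
14653359062 709125747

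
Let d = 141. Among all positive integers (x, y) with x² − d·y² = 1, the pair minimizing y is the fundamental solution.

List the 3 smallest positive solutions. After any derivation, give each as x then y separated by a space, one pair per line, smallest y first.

95 8
18049 1520
3429215 288792

[11; 1,6,1,22] for √141; ℓ=4 ⇒ convergent index 3
step 0: (11, 1)  from 11·(1,0) + (0,1)
…
step 2: (83, 7)  from 6·(12,1) + (11,1)
step 3: (95, 8)  from 1·(83,7) + (12,1)
(x₁, y₁) = (95, 8);  95² − 141·8² = 1 ✓
k=2:  x_2 = 95·95+141·8·8 = 18049,  y_2 = 95·8+8·95 = 1520
k=3:  x_3 = 95·18049+141·8·1520 = 3429215,  y_3 = 95·1520+8·18049 = 288792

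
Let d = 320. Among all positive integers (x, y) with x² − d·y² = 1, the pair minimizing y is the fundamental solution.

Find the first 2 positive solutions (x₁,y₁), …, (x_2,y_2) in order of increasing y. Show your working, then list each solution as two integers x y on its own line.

161 9
51841 2898

[17; 1,7,1,34] for √320; ℓ=4 ⇒ convergent index 3
k=0  a_k=17  p_k/q_k = 17/1
k=1  a_k=1  p_k/q_k = 18/1
k=2  a_k=7  p_k/q_k = 143/8
k=3  a_k=1  p_k/q_k = 161/9
fundamental: x₁=161, y₁=9  (since 25921 − 320·81 = 1)
n=2: (161,9)∘(161,9) = (161·161+320·9·9, 161·9+9·161) = (51841,2898)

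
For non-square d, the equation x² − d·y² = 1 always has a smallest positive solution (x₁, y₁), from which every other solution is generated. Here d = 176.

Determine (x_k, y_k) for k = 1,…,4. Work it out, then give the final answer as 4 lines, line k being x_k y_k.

d=176: √d = [13; 3,1,3,26] (ℓ=4, even), read p_3/q_3
a_0=13:  p_0=13·1+0=13,  q_0=13·0+1=1
a_1=3:  p_1=3·13+1=40,  q_1=3·1+0=3
a_2=1:  p_2=1·40+13=53,  q_2=1·3+1=4
a_3=3:  p_3=3·53+40=199,  q_3=3·4+3=15
fundamental: x₁=199, y₁=15  (since 39601 − 176·225 = 1)
(199+15√176)^2 = 79201 + 5970√176
(199+15√176)^3 = 31521799 + 2376045√176
(199+15√176)^4 = 12545596801 + 945659940√176

199 15
79201 5970
31521799 2376045
12545596801 945659940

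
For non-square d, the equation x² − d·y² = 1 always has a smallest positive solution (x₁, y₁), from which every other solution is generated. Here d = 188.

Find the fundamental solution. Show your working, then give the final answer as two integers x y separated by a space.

4607 336

[13; 1,2,2,6,2,2,1,26] for √188; ℓ=8 ⇒ convergent index 7
step 0: (13, 1)  from 13·(1,0) + (0,1)
step 1: (14, 1)  from 1·(13,1) + (1,0)
…
step 3: (96, 7)  from 2·(41,3) + (14,1)
…
step 5: (1330, 97)  from 2·(617,45) + (96,7)
step 6: (3277, 239)  from 2·(1330,97) + (617,45)
step 7: (4607, 336)  from 1·(3277,239) + (1330,97)
fundamental: x₁=4607, y₁=336  (since 21224449 − 188·112896 = 1)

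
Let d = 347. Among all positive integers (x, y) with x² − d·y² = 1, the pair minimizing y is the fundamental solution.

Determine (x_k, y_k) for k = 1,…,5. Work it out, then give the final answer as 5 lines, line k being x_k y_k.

√347 → a₀=18, period (1,1,1,2,4,…,1,1,36); ℓ=14 even so k=13
i=0: a=18 ⇒ p=18, q=1
i=1: a=1 ⇒ p=19, q=1
i=2: a=1 ⇒ p=37, q=2
i=3: a=1 ⇒ p=56, q=3
…
i=8: a=1 ⇒ p=15070, q=809
…
i=10: a=2 ⇒ p=164168, q=8813
i=11: a=1 ⇒ p=238717, q=12815
i=12: a=1 ⇒ p=402885, q=21628
i=13: a=1 ⇒ p=641602, q=34443
fundamental: x₁=641602, y₁=34443  (since 411653126404 − 347·1186320249 = 1)
(x_2, y_2) = (641602·641602 + 347·34443·34443, 641602·34443 + 34443·641602) = (823306252807, 44197395372)
(x_3, y_3) = (641602·823306252807 + 347·34443·44197395372, 641602·44197395372 + 34443·823306252807) = (1056469876826312026, 56714274530897445)
(x_4, y_4) = (641602·1056469876826312026 + 347·34443·56714274530897445, 641602·56714274530897445 + 34443·1056469876826312026) = (1355666371822207590758497, 72775983935101527618408)
(x_5, y_5) = (641602·1355666371822207590758497 + 347·34443·72775983935101527618408, 641602·72775983935101527618408 + 34443·1355666371822207590758497) = (1739596510986687599414840072362, 93386433689401306371520721787)

641602 34443
823306252807 44197395372
1056469876826312026 56714274530897445
1355666371822207590758497 72775983935101527618408
1739596510986687599414840072362 93386433689401306371520721787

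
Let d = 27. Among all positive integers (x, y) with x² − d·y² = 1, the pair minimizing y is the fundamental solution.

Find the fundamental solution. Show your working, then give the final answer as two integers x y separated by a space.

26 5

d=27: √d = [5; 5,10] (ℓ=2, even), read p_1/q_1
k=0  a_k=5  p_k/q_k = 5/1
k=1  a_k=5  p_k/q_k = 26/5
→ (26, 5).  Check: 26²=676, 27·5²=675, difference 1.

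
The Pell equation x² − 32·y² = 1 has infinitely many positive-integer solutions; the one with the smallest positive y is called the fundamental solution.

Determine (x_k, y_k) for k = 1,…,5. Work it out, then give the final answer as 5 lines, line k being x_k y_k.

[5; 1,1,1,10] for √32; ℓ=4 ⇒ convergent index 3
i=0: a=5 ⇒ p=5, q=1
…
i=2: a=1 ⇒ p=11, q=2
i=3: a=1 ⇒ p=17, q=3
fundamental: x₁=17, y₁=3  (since 289 − 32·9 = 1)
n=2: (17,3)∘(17,3) = (17·17+32·3·3, 17·3+3·17) = (577,102)
n=3: (577,102)∘(17,3) = (17·577+32·3·102, 17·102+3·577) = (19601,3465)
n=4: (19601,3465)∘(17,3) = (17·19601+32·3·3465, 17·3465+3·19601) = (665857,117708)
n=5: (665857,117708)∘(17,3) = (17·665857+32·3·117708, 17·117708+3·665857) = (22619537,3998607)

17 3
577 102
19601 3465
665857 117708
22619537 3998607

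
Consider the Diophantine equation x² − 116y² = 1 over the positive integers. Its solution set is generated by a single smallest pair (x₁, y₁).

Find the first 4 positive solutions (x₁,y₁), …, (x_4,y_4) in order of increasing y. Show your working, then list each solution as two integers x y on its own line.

[10; 1,3,2,1,4,1,2,3,1,20] for √116; ℓ=10 ⇒ convergent index 9
i=0: a=10 ⇒ p=10, q=1
…
i=2: a=3 ⇒ p=43, q=4
i=3: a=2 ⇒ p=97, q=9
i=4: a=1 ⇒ p=140, q=13
i=5: a=4 ⇒ p=657, q=61
i=6: a=1 ⇒ p=797, q=74
i=7: a=2 ⇒ p=2251, q=209
i=8: a=3 ⇒ p=7550, q=701
i=9: a=1 ⇒ p=9801, q=910
fundamental: x₁=9801, y₁=910  (since 96059601 − 116·828100 = 1)
k=2:  x_2 = 9801·9801+116·910·910 = 192119201,  y_2 = 9801·910+910·9801 = 17837820
k=3:  x_3 = 9801·192119201+116·910·17837820 = 3765920568201,  y_3 = 9801·17837820+910·192119201 = 349656946730
k=4:  x_4 = 9801·3765920568201+116·910·349656946730 = 73819574785756801,  y_4 = 9801·349656946730+910·3765920568201 = 6853975451963640

9801 910
192119201 17837820
3765920568201 349656946730
73819574785756801 6853975451963640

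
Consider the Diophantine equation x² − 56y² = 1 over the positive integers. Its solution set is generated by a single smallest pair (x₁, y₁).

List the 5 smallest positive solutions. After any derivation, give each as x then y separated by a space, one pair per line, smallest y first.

√56 → a₀=7, period (2,14); ℓ=2 even so k=1
k=0  a_k=7  p_k/q_k = 7/1
k=1  a_k=2  p_k/q_k = 15/2
→ (15, 2).  Check: 15²=225, 56·2²=224, difference 1.
(x_2, y_2) = (15·15 + 56·2·2, 15·2 + 2·15) = (449, 60)
(x_3, y_3) = (15·449 + 56·2·60, 15·60 + 2·449) = (13455, 1798)
(x_4, y_4) = (15·13455 + 56·2·1798, 15·1798 + 2·13455) = (403201, 53880)
(x_5, y_5) = (15·403201 + 56·2·53880, 15·53880 + 2·403201) = (12082575, 1614602)

15 2
449 60
13455 1798
403201 53880
12082575 1614602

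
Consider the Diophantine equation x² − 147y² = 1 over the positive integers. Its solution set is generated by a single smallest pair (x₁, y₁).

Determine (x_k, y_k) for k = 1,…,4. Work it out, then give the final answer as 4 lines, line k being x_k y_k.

97 8
18817 1552
3650401 301080
708158977 58407968

[12; 8,24] for √147; ℓ=2 ⇒ convergent index 1
step 0: (12, 1)  from 12·(1,0) + (0,1)
step 1: (97, 8)  from 8·(12,1) + (1,0)
→ (97, 8).  Check: 97²=9409, 147·8²=9408, difference 1.
(97+8√147)^2 = 18817 + 1552√147
(97+8√147)^3 = 3650401 + 301080√147
(97+8√147)^4 = 708158977 + 58407968√147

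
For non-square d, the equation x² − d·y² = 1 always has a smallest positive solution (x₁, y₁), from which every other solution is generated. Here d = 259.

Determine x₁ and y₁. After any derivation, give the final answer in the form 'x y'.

847225 52644

d=259: √d = [16; 10,1,2,3,4,3,2,1,10,32] (ℓ=10, even), read p_9/q_9
a_0=16:  p_0=16·1+0=16,  q_0=16·0+1=1
…
a_3=2:  p_3=2·177+161=515,  q_3=2·11+10=32
…
a_8=1:  p_8=1·55265+23931=79196,  q_8=1·3434+1487=4921
a_9=10:  p_9=10·79196+55265=847225,  q_9=10·4921+3434=52644
fundamental: x₁=847225, y₁=52644  (since 717790200625 − 259·2771390736 = 1)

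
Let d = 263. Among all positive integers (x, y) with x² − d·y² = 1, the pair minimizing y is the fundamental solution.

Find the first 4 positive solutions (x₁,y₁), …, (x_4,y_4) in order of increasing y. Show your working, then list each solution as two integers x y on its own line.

√263 = [16; 4,1,1,1,1,15,1,1,1,1,4,32, …], period ℓ=12 (even) → k=11
a_0=16:  p_0=16·1+0=16,  q_0=16·0+1=1
a_1=4:  p_1=4·16+1=65,  q_1=4·1+0=4
a_2=1:  p_2=1·65+16=81,  q_2=1·4+1=5
a_3=1:  p_3=1·81+65=146,  q_3=1·5+4=9
a_4=1:  p_4=1·146+81=227,  q_4=1·9+5=14
a_5=1:  p_5=1·227+146=373,  q_5=1·14+9=23
a_6=15:  p_6=15·373+227=5822,  q_6=15·23+14=359
…
a_8=1:  p_8=1·6195+5822=12017,  q_8=1·382+359=741
a_9=1:  p_9=1·12017+6195=18212,  q_9=1·741+382=1123
a_10=1:  p_10=1·18212+12017=30229,  q_10=1·1123+741=1864
a_11=4:  p_11=4·30229+18212=139128,  q_11=4·1864+1123=8579
→ (139128, 8579).  Check: 139128²=19356600384, 263·8579²=19356600383, difference 1.
n=2: (139128,8579)∘(139128,8579) = (139128·139128+263·8579·8579, 139128·8579+8579·139128) = (38713200767,2387158224)
n=3: (38713200767,2387158224)∘(139128,8579) = (139128·38713200767+263·8579·2387158224, 139128·2387158224+8579·38713200767) = (10772180392483224,664241098768765)
n=4: (10772180392483224,664241098768765)∘(139128,8579) = (139128·10772180392483224+263·8579·664241098768765, 139128·664241098768765+8579·10772180392483224) = (2997423827252098776577,184829071176614315616)

139128 8579
38713200767 2387158224
10772180392483224 664241098768765
2997423827252098776577 184829071176614315616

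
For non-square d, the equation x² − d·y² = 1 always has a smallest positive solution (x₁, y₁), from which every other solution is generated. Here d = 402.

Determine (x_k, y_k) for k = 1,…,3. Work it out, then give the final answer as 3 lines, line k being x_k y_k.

d=402: √d = [20; 20,40] (ℓ=2, even), read p_1/q_1
step 0: (20, 1)  from 20·(1,0) + (0,1)
step 1: (401, 20)  from 20·(20,1) + (1,0)
→ (401, 20).  Check: 401²=160801, 402·20²=160800, difference 1.
k=2:  x_2 = 401·401+402·20·20 = 321601,  y_2 = 401·20+20·401 = 16040
k=3:  x_3 = 401·321601+402·20·16040 = 257923601,  y_3 = 401·16040+20·321601 = 12864060

401 20
321601 16040
257923601 12864060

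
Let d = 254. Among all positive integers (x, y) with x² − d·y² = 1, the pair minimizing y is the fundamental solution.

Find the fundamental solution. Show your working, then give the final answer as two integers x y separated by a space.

d=254: √d = [15; 1,14,1,30] (ℓ=4, even), read p_3/q_3
k=0  a_k=15  p_k/q_k = 15/1
…
k=2  a_k=14  p_k/q_k = 239/15
k=3  a_k=1  p_k/q_k = 255/16
→ (255, 16).  Check: 255²=65025, 254·16²=65024, difference 1.

255 16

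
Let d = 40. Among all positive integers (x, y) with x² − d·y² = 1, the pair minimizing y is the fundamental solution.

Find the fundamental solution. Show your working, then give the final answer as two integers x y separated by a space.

[6; 3,12] for √40; ℓ=2 ⇒ convergent index 1
step 0: (6, 1)  from 6·(1,0) + (0,1)
step 1: (19, 3)  from 3·(6,1) + (1,0)
(x₁, y₁) = (19, 3);  19² − 40·3² = 1 ✓

19 3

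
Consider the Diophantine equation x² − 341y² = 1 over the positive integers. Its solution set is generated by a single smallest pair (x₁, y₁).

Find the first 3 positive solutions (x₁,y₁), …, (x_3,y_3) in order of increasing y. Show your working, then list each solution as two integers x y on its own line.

√341 = [18; 2,6,1,8,2,…,6,2,36, …], period ℓ=14 (even) → k=13
step 0: (18, 1)  from 18·(1,0) + (0,1)
…
step 4: (2456, 133)  from 8·(277,15) + (240,13)
…
step 6: (7645, 414)  from 1·(5189,281) + (2456,133)
…
step 8: (28124, 1523)  from 1·(20479,1109) + (7645,414)
…
step 11: (718667, 38918)  from 1·(641940,34763) + (76727,4155)
step 12: (4953942, 268271)  from 6·(718667,38918) + (641940,34763)
step 13: (10626551, 575460)  from 2·(4953942,268271) + (718667,38918)
(x₁, y₁) = (10626551, 575460);  10626551² − 341·575460² = 1 ✓
(10626551+575460√341)^2 = 225847172311201 + 12230310076920√341
(10626551+575460√341)^3 = 4799952989541519968951 + 259932027556408030380√341

10626551 575460
225847172311201 12230310076920
4799952989541519968951 259932027556408030380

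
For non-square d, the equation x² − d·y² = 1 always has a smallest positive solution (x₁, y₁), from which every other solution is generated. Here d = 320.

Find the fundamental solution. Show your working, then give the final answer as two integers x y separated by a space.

√320 = [17; 1,7,1,34, …], period ℓ=4 (even) → k=3
step 0: (17, 1)  from 17·(1,0) + (0,1)
…
step 2: (143, 8)  from 7·(18,1) + (17,1)
step 3: (161, 9)  from 1·(143,8) + (18,1)
→ (161, 9).  Check: 161²=25921, 320·9²=25920, difference 1.

161 9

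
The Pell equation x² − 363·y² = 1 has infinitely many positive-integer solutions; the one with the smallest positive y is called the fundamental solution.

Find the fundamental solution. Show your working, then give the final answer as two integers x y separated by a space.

362 19

√363 = [19; 19,38, …], period ℓ=2 (even) → k=1
a_0=19:  p_0=19·1+0=19,  q_0=19·0+1=1
a_1=19:  p_1=19·19+1=362,  q_1=19·1+0=19
(x₁, y₁) = (362, 19);  362² − 363·19² = 1 ✓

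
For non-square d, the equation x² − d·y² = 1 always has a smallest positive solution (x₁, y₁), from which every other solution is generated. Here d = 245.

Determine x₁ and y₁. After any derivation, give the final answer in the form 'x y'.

[15; 1,1,1,7,6,7,1,1,1,30] for √245; ℓ=10 ⇒ convergent index 9
i=0: a=15 ⇒ p=15, q=1
…
i=2: a=1 ⇒ p=31, q=2
i=3: a=1 ⇒ p=47, q=3
i=4: a=7 ⇒ p=360, q=23
i=5: a=6 ⇒ p=2207, q=141
…
i=8: a=1 ⇒ p=33825, q=2161
i=9: a=1 ⇒ p=51841, q=3312
→ (51841, 3312).  Check: 51841²=2687489281, 245·3312²=2687489280, difference 1.

51841 3312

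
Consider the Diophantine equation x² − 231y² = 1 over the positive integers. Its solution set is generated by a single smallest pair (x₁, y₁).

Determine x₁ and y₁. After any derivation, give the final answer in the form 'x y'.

d=231: √d = [15; 5,30] (ℓ=2, even), read p_1/q_1
step 0: (15, 1)  from 15·(1,0) + (0,1)
step 1: (76, 5)  from 5·(15,1) + (1,0)
fundamental: x₁=76, y₁=5  (since 5776 − 231·25 = 1)

76 5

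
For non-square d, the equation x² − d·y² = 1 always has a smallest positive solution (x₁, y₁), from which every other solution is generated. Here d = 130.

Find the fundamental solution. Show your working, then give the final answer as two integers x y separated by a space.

[11; 2,2,22] for √130; ℓ=3 ⇒ convergent index 5
i=0: a=11 ⇒ p=11, q=1
…
i=3: a=22 ⇒ p=1277, q=112
i=4: a=2 ⇒ p=2611, q=229
i=5: a=2 ⇒ p=6499, q=570
fundamental: x₁=6499, y₁=570  (since 42237001 − 130·324900 = 1)

6499 570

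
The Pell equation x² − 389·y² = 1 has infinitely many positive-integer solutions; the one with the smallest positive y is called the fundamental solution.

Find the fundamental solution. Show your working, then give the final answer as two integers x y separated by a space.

[19; 1,2,1,1,1,1,2,1,38] for √389; ℓ=9 ⇒ convergent index 17
i=0: a=19 ⇒ p=19, q=1
i=1: a=1 ⇒ p=20, q=1
i=2: a=2 ⇒ p=59, q=3
i=3: a=1 ⇒ p=79, q=4
…
i=7: a=2 ⇒ p=927, q=47
…
i=11: a=2 ⇒ p=151493, q=7681
…
i=14: a=1 ⇒ p=556329, q=28207
…
i=16: a=2 ⇒ p=2376809, q=120509
i=17: a=1 ⇒ p=3287049, q=166660
fundamental: x₁=3287049, y₁=166660  (since 10804691128401 − 389·27775555600 = 1)

3287049 166660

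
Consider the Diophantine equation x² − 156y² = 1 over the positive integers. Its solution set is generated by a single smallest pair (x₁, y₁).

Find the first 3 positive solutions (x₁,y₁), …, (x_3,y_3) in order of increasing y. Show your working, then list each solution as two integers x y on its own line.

25 2
1249 100
62425 4998

√156 = [12; 2,24, …], period ℓ=2 (even) → k=1
i=0: a=12 ⇒ p=12, q=1
i=1: a=2 ⇒ p=25, q=2
fundamental: x₁=25, y₁=2  (since 625 − 156·4 = 1)
n=2: (25,2)∘(25,2) = (25·25+156·2·2, 25·2+2·25) = (1249,100)
n=3: (1249,100)∘(25,2) = (25·1249+156·2·100, 25·100+2·1249) = (62425,4998)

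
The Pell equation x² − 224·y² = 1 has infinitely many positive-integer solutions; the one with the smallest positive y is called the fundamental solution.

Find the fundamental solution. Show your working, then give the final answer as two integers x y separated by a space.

d=224: √d = [14; 1,28] (ℓ=2, even), read p_1/q_1
k=0  a_k=14  p_k/q_k = 14/1
k=1  a_k=1  p_k/q_k = 15/1
(x₁, y₁) = (15, 1);  15² − 224·1² = 1 ✓

15 1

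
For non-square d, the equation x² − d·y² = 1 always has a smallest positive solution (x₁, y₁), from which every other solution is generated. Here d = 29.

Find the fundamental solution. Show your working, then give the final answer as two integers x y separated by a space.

√29 = [5; 2,1,1,2,10, …], period ℓ=5 (odd) → k=9
k=0  a_k=5  p_k/q_k = 5/1
…
k=4  a_k=2  p_k/q_k = 70/13
k=5  a_k=10  p_k/q_k = 727/135
…
k=8  a_k=1  p_k/q_k = 3775/701
k=9  a_k=2  p_k/q_k = 9801/1820
fundamental: x₁=9801, y₁=1820  (since 96059601 − 29·3312400 = 1)

9801 1820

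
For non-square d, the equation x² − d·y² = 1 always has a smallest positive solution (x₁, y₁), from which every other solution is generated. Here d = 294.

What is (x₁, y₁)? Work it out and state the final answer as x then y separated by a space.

d=294: √d = [17; 6,1,4,1,6,34] (ℓ=6, even), read p_5/q_5
a_0=17:  p_0=17·1+0=17,  q_0=17·0+1=1
…
a_4=1:  p_4=1·583+120=703,  q_4=1·34+7=41
a_5=6:  p_5=6·703+583=4801,  q_5=6·41+34=280
(x₁, y₁) = (4801, 280);  4801² − 294·280² = 1 ✓

4801 280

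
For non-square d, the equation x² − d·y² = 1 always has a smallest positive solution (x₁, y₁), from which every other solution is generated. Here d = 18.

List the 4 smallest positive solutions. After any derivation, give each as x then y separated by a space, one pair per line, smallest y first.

17 4
577 136
19601 4620
665857 156944

√18 = [4; 4,8, …], period ℓ=2 (even) → k=1
k=0  a_k=4  p_k/q_k = 4/1
k=1  a_k=4  p_k/q_k = 17/4
fundamental: x₁=17, y₁=4  (since 289 − 18·16 = 1)
n=2: (17,4)∘(17,4) = (17·17+18·4·4, 17·4+4·17) = (577,136)
n=3: (577,136)∘(17,4) = (17·577+18·4·136, 17·136+4·577) = (19601,4620)
n=4: (19601,4620)∘(17,4) = (17·19601+18·4·4620, 17·4620+4·19601) = (665857,156944)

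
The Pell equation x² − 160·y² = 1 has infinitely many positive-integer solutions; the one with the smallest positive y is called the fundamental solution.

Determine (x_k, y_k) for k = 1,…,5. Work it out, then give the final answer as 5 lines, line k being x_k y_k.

[12; 1,1,1,5,1,1,1,24] for √160; ℓ=8 ⇒ convergent index 7
i=0: a=12 ⇒ p=12, q=1
i=1: a=1 ⇒ p=13, q=1
i=2: a=1 ⇒ p=25, q=2
i=3: a=1 ⇒ p=38, q=3
…
i=5: a=1 ⇒ p=253, q=20
i=6: a=1 ⇒ p=468, q=37
i=7: a=1 ⇒ p=721, q=57
fundamental: x₁=721, y₁=57  (since 519841 − 160·3249 = 1)
k=2:  x_2 = 721·721+160·57·57 = 1039681,  y_2 = 721·57+57·721 = 82194
k=3:  x_3 = 721·1039681+160·57·82194 = 1499219281,  y_3 = 721·82194+57·1039681 = 118523691
k=4:  x_4 = 721·1499219281+160·57·118523691 = 2161873163521,  y_4 = 721·118523691+57·1499219281 = 170911080228
k=5:  x_5 = 721·2161873163521+160·57·170911080228 = 3117419602578001,  y_5 = 721·170911080228+57·2161873163521 = 246453659165085

721 57
1039681 82194
1499219281 118523691
2161873163521 170911080228
3117419602578001 246453659165085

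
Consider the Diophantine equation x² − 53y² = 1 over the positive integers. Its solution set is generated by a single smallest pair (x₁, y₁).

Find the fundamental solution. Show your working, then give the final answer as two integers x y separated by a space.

66249 9100

d=53: √d = [7; 3,1,1,3,14] (ℓ=5, odd), read p_9/q_9
k=0  a_k=7  p_k/q_k = 7/1
…
k=3  a_k=1  p_k/q_k = 51/7
…
k=7  a_k=1  p_k/q_k = 10578/1453
k=8  a_k=1  p_k/q_k = 18557/2549
k=9  a_k=3  p_k/q_k = 66249/9100
→ (66249, 9100).  Check: 66249²=4388930001, 53·9100²=4388930000, difference 1.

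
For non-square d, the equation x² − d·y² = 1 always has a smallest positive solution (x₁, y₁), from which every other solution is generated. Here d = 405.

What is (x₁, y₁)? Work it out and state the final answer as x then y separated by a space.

[20; 8,40] for √405; ℓ=2 ⇒ convergent index 1
i=0: a=20 ⇒ p=20, q=1
i=1: a=8 ⇒ p=161, q=8
→ (161, 8).  Check: 161²=25921, 405·8²=25920, difference 1.

161 8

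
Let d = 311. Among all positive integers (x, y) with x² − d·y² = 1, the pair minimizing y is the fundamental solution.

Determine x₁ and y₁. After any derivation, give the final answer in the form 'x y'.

16883880 957397

d=311: √d = [17; 1,1,1,2,1,…,1,1,34] (ℓ=16, even), read p_15/q_15
i=0: a=17 ⇒ p=17, q=1
i=1: a=1 ⇒ p=18, q=1
…
i=4: a=2 ⇒ p=141, q=8
i=5: a=1 ⇒ p=194, q=11
i=6: a=6 ⇒ p=1305, q=74
i=7: a=3 ⇒ p=4109, q=233
i=8: a=17 ⇒ p=71158, q=4035
…
i=10: a=6 ⇒ p=1376656, q=78063
i=11: a=1 ⇒ p=1594239, q=90401
…
i=14: a=1 ⇒ p=10724507, q=608131
i=15: a=1 ⇒ p=16883880, q=957397
(x₁, y₁) = (16883880, 957397);  16883880² − 311·957397² = 1 ✓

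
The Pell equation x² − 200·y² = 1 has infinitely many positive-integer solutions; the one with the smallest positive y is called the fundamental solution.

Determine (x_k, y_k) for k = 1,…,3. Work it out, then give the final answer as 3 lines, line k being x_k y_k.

√200 = [14; 7,28, …], period ℓ=2 (even) → k=1
a_0=14:  p_0=14·1+0=14,  q_0=14·0+1=1
a_1=7:  p_1=7·14+1=99,  q_1=7·1+0=7
fundamental: x₁=99, y₁=7  (since 9801 − 200·49 = 1)
(99+7√200)^2 = 19601 + 1386√200
(99+7√200)^3 = 3880899 + 274421√200

99 7
19601 1386
3880899 274421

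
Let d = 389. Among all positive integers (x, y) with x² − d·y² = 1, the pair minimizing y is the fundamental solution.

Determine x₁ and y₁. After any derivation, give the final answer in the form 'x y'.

3287049 166660

√389 = [19; 1,2,1,1,1,1,2,1,38, …], period ℓ=9 (odd) → k=17
step 0: (19, 1)  from 19·(1,0) + (0,1)
…
step 2: (59, 3)  from 2·(20,1) + (19,1)
step 3: (79, 4)  from 1·(59,3) + (20,1)
step 4: (138, 7)  from 1·(79,4) + (59,3)
…
step 6: (355, 18)  from 1·(217,11) + (138,7)
step 7: (927, 47)  from 2·(355,18) + (217,11)
step 8: (1282, 65)  from 1·(927,47) + (355,18)
…
step 11: (151493, 7681)  from 2·(50925,2582) + (49643,2517)
…
step 13: (353911, 17944)  from 1·(202418,10263) + (151493,7681)
…
step 16: (2376809, 120509)  from 2·(910240,46151) + (556329,28207)
step 17: (3287049, 166660)  from 1·(2376809,120509) + (910240,46151)
fundamental: x₁=3287049, y₁=166660  (since 10804691128401 − 389·27775555600 = 1)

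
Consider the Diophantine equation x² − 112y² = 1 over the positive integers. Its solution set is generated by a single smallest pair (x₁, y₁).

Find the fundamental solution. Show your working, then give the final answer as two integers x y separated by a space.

[10; 1,1,2,1,1,20] for √112; ℓ=6 ⇒ convergent index 5
i=0: a=10 ⇒ p=10, q=1
i=1: a=1 ⇒ p=11, q=1
…
i=4: a=1 ⇒ p=74, q=7
i=5: a=1 ⇒ p=127, q=12
(x₁, y₁) = (127, 12);  127² − 112·12² = 1 ✓

127 12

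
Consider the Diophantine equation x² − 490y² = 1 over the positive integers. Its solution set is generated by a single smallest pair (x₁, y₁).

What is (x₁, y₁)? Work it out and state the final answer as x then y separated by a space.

[22; 7,2,1,4,4,4,1,2,7,44] for √490; ℓ=10 ⇒ convergent index 9
i=0: a=22 ⇒ p=22, q=1
…
i=7: a=1 ⇒ p=50315, q=2273
i=8: a=2 ⇒ p=141338, q=6385
i=9: a=7 ⇒ p=1039681, q=46968
→ (1039681, 46968).  Check: 1039681²=1080936581761, 490·46968²=1080936581760, difference 1.

1039681 46968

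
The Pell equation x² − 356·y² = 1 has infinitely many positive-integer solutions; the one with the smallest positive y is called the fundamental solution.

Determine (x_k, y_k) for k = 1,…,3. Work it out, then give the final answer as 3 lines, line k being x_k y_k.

d=356: √d = [18; 1,6,1,1,2,…,6,1,36] (ℓ=14, even), read p_13/q_13
step 0: (18, 1)  from 18·(1,0) + (0,1)
step 1: (19, 1)  from 1·(18,1) + (1,0)
step 2: (132, 7)  from 6·(19,1) + (18,1)
step 3: (151, 8)  from 1·(132,7) + (19,1)
step 4: (283, 15)  from 1·(151,8) + (132,7)
…
step 7: (8717, 462)  from 8·(1000,53) + (717,38)
step 8: (9717, 515)  from 1·(8717,462) + (1000,53)
…
step 12: (433982, 23001)  from 6·(66019,3499) + (37868,2007)
step 13: (500001, 26500)  from 1·(433982,23001) + (66019,3499)
fundamental: x₁=500001, y₁=26500  (since 250001000001 − 356·702250000 = 1)
k=2:  x_2 = 500001·500001+356·26500·26500 = 500002000001,  y_2 = 500001·26500+26500·500001 = 26500053000
k=3:  x_3 = 500001·500002000001+356·26500·26500053000 = 500003000004500001,  y_3 = 500001·26500053000+26500·500002000001 = 26500106000079500

500001 26500
500002000001 26500053000
500003000004500001 26500106000079500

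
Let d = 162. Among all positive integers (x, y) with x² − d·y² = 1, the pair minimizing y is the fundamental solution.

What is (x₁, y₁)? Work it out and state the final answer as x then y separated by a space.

19601 1540

√162 = [12; 1,2,1,2,12,2,1,2,1,24, …], period ℓ=10 (even) → k=9
k=0  a_k=12  p_k/q_k = 12/1
k=1  a_k=1  p_k/q_k = 13/1
…
k=4  a_k=2  p_k/q_k = 140/11
…
k=7  a_k=1  p_k/q_k = 5333/419
k=8  a_k=2  p_k/q_k = 14268/1121
k=9  a_k=1  p_k/q_k = 19601/1540
(x₁, y₁) = (19601, 1540);  19601² − 162·1540² = 1 ✓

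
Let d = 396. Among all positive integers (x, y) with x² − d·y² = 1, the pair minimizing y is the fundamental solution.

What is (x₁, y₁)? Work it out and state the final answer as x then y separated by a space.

199 10

d=396: √d = [19; 1,8,1,38] (ℓ=4, even), read p_3/q_3
k=0  a_k=19  p_k/q_k = 19/1
k=1  a_k=1  p_k/q_k = 20/1
k=2  a_k=8  p_k/q_k = 179/9
k=3  a_k=1  p_k/q_k = 199/10
(x₁, y₁) = (199, 10);  199² − 396·10² = 1 ✓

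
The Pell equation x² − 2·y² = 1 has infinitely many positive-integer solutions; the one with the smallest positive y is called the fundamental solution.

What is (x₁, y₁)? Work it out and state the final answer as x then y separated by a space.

3 2

[1; 2] for √2; ℓ=1 ⇒ convergent index 1
step 0: (1, 1)  from 1·(1,0) + (0,1)
step 1: (3, 2)  from 2·(1,1) + (1,0)
fundamental: x₁=3, y₁=2  (since 9 − 2·4 = 1)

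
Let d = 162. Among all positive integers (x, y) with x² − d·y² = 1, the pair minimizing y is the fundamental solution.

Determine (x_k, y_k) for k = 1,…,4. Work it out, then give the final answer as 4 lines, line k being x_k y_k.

19601 1540
768398401 60371080
30122754096401 2366667076620
1180872205318713601 92778082677286160

d=162: √d = [12; 1,2,1,2,12,2,1,2,1,24] (ℓ=10, even), read p_9/q_9
step 0: (12, 1)  from 12·(1,0) + (0,1)
step 1: (13, 1)  from 1·(12,1) + (1,0)
step 2: (38, 3)  from 2·(13,1) + (12,1)
step 3: (51, 4)  from 1·(38,3) + (13,1)
step 4: (140, 11)  from 2·(51,4) + (38,3)
step 5: (1731, 136)  from 12·(140,11) + (51,4)
…
step 7: (5333, 419)  from 1·(3602,283) + (1731,136)
step 8: (14268, 1121)  from 2·(5333,419) + (3602,283)
step 9: (19601, 1540)  from 1·(14268,1121) + (5333,419)
(x₁, y₁) = (19601, 1540);  19601² − 162·1540² = 1 ✓
k=2:  x_2 = 19601·19601+162·1540·1540 = 768398401,  y_2 = 19601·1540+1540·19601 = 60371080
k=3:  x_3 = 19601·768398401+162·1540·60371080 = 30122754096401,  y_3 = 19601·60371080+1540·768398401 = 2366667076620
k=4:  x_4 = 19601·30122754096401+162·1540·2366667076620 = 1180872205318713601,  y_4 = 19601·2366667076620+1540·30122754096401 = 92778082677286160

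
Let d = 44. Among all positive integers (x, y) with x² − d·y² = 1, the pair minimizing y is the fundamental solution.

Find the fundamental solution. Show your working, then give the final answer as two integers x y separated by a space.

199 30

[6; 1,1,1,2,1,1,1,12] for √44; ℓ=8 ⇒ convergent index 7
i=0: a=6 ⇒ p=6, q=1
i=1: a=1 ⇒ p=7, q=1
i=2: a=1 ⇒ p=13, q=2
…
i=5: a=1 ⇒ p=73, q=11
i=6: a=1 ⇒ p=126, q=19
i=7: a=1 ⇒ p=199, q=30
fundamental: x₁=199, y₁=30  (since 39601 − 44·900 = 1)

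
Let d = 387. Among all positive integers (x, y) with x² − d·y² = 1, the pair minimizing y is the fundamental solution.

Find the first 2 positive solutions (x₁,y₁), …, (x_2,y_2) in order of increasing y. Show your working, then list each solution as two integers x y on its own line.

3482 177
24248647 1232628

√387 → a₀=19, period (1,2,19,2,1,38); ℓ=6 even so k=5
i=0: a=19 ⇒ p=19, q=1
i=1: a=1 ⇒ p=20, q=1
…
i=3: a=19 ⇒ p=1141, q=58
i=4: a=2 ⇒ p=2341, q=119
i=5: a=1 ⇒ p=3482, q=177
fundamental: x₁=3482, y₁=177  (since 12124324 − 387·31329 = 1)
n=2: (3482,177)∘(3482,177) = (3482·3482+387·177·177, 3482·177+177·3482) = (24248647,1232628)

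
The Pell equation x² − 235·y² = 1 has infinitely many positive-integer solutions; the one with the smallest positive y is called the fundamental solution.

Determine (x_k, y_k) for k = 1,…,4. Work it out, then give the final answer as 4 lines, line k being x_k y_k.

46 3
4231 276
389206 25389
35802721 2335512

√235 = [15; 3,30, …], period ℓ=2 (even) → k=1
a_0=15:  p_0=15·1+0=15,  q_0=15·0+1=1
a_1=3:  p_1=3·15+1=46,  q_1=3·1+0=3
fundamental: x₁=46, y₁=3  (since 2116 − 235·9 = 1)
k=2:  x_2 = 46·46+235·3·3 = 4231,  y_2 = 46·3+3·46 = 276
k=3:  x_3 = 46·4231+235·3·276 = 389206,  y_3 = 46·276+3·4231 = 25389
k=4:  x_4 = 46·389206+235·3·25389 = 35802721,  y_4 = 46·25389+3·389206 = 2335512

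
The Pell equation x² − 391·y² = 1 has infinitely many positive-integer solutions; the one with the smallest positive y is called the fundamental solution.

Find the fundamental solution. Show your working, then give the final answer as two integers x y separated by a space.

d=391: √d = [19; 1,3,2,2,1,…,3,1,38] (ℓ=16, even), read p_15/q_15
k=0  a_k=19  p_k/q_k = 19/1
…
k=2  a_k=3  p_k/q_k = 79/4
…
k=6  a_k=1  p_k/q_k = 1048/53
…
k=9  a_k=2  p_k/q_k = 107747/5449
…
k=14  a_k=3  p_k/q_k = 5678083/287153
k=15  a_k=1  p_k/q_k = 7338680/371133
fundamental: x₁=7338680, y₁=371133  (since 53856224142400 − 391·137739703689 = 1)

7338680 371133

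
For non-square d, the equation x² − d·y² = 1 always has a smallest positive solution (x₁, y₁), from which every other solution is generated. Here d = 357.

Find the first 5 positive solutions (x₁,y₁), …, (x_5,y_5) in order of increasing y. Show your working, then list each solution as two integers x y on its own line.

3401 180
23133601 1224360
157354750601 8328096540
1070326990454401 56647711440720
7280364031716085001 385317724891680900

d=357: √d = [18; 1,8,2,8,1,36] (ℓ=6, even), read p_5/q_5
a_0=18:  p_0=18·1+0=18,  q_0=18·0+1=1
a_1=1:  p_1=1·18+1=19,  q_1=1·1+0=1
…
a_3=2:  p_3=2·170+19=359,  q_3=2·9+1=19
a_4=8:  p_4=8·359+170=3042,  q_4=8·19+9=161
a_5=1:  p_5=1·3042+359=3401,  q_5=1·161+19=180
fundamental: x₁=3401, y₁=180  (since 11566801 − 357·32400 = 1)
(x_2, y_2) = (3401·3401 + 357·180·180, 3401·180 + 180·3401) = (23133601, 1224360)
(x_3, y_3) = (3401·23133601 + 357·180·1224360, 3401·1224360 + 180·23133601) = (157354750601, 8328096540)
(x_4, y_4) = (3401·157354750601 + 357·180·8328096540, 3401·8328096540 + 180·157354750601) = (1070326990454401, 56647711440720)
(x_5, y_5) = (3401·1070326990454401 + 357·180·56647711440720, 3401·56647711440720 + 180·1070326990454401) = (7280364031716085001, 385317724891680900)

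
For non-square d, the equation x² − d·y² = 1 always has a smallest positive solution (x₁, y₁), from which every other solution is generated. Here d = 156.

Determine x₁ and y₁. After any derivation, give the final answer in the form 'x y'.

25 2

√156 = [12; 2,24, …], period ℓ=2 (even) → k=1
a_0=12:  p_0=12·1+0=12,  q_0=12·0+1=1
a_1=2:  p_1=2·12+1=25,  q_1=2·1+0=2
fundamental: x₁=25, y₁=2  (since 625 − 156·4 = 1)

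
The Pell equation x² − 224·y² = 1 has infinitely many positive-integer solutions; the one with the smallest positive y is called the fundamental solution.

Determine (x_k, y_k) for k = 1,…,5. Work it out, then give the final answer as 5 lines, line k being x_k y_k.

[14; 1,28] for √224; ℓ=2 ⇒ convergent index 1
i=0: a=14 ⇒ p=14, q=1
i=1: a=1 ⇒ p=15, q=1
fundamental: x₁=15, y₁=1  (since 225 − 224·1 = 1)
k=2:  x_2 = 15·15+224·1·1 = 449,  y_2 = 15·1+1·15 = 30
k=3:  x_3 = 15·449+224·1·30 = 13455,  y_3 = 15·30+1·449 = 899
k=4:  x_4 = 15·13455+224·1·899 = 403201,  y_4 = 15·899+1·13455 = 26940
k=5:  x_5 = 15·403201+224·1·26940 = 12082575,  y_5 = 15·26940+1·403201 = 807301

15 1
449 30
13455 899
403201 26940
12082575 807301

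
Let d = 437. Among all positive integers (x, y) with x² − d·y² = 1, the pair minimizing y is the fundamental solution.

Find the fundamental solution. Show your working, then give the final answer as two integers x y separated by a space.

4599 220

d=437: √d = [20; 1,9,2,9,1,40] (ℓ=6, even), read p_5/q_5
a_0=20:  p_0=20·1+0=20,  q_0=20·0+1=1
a_1=1:  p_1=1·20+1=21,  q_1=1·1+0=1
a_2=9:  p_2=9·21+20=209,  q_2=9·1+1=10
a_3=2:  p_3=2·209+21=439,  q_3=2·10+1=21
a_4=9:  p_4=9·439+209=4160,  q_4=9·21+10=199
a_5=1:  p_5=1·4160+439=4599,  q_5=1·199+21=220
fundamental: x₁=4599, y₁=220  (since 21150801 − 437·48400 = 1)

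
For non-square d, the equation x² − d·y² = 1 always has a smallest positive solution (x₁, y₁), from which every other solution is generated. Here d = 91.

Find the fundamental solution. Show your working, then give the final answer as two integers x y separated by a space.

d=91: √d = [9; 1,1,5,1,5,1,1,18] (ℓ=8, even), read p_7/q_7
k=0  a_k=9  p_k/q_k = 9/1
…
k=2  a_k=1  p_k/q_k = 19/2
…
k=4  a_k=1  p_k/q_k = 124/13
k=5  a_k=5  p_k/q_k = 725/76
k=6  a_k=1  p_k/q_k = 849/89
k=7  a_k=1  p_k/q_k = 1574/165
→ (1574, 165).  Check: 1574²=2477476, 91·165²=2477475, difference 1.

1574 165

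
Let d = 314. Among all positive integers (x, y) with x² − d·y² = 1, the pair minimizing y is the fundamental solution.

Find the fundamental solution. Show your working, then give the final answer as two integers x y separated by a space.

392499 22150

√314 = [17; 1,2,1,1,2,1,34, …], period ℓ=7 (odd) → k=13
i=0: a=17 ⇒ p=17, q=1
i=1: a=1 ⇒ p=18, q=1
…
i=3: a=1 ⇒ p=71, q=4
…
i=5: a=2 ⇒ p=319, q=18
i=6: a=1 ⇒ p=443, q=25
i=7: a=34 ⇒ p=15381, q=868
…
i=10: a=1 ⇒ p=62853, q=3547
…
i=12: a=2 ⇒ p=282617, q=15949
i=13: a=1 ⇒ p=392499, q=22150
→ (392499, 22150).  Check: 392499²=154055465001, 314·22150²=154055465000, difference 1.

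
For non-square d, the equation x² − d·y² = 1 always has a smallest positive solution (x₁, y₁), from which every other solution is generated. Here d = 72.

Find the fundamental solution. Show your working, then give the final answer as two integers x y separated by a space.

17 2

√72 → a₀=8, period (2,16); ℓ=2 even so k=1
a_0=8:  p_0=8·1+0=8,  q_0=8·0+1=1
a_1=2:  p_1=2·8+1=17,  q_1=2·1+0=2
→ (17, 2).  Check: 17²=289, 72·2²=288, difference 1.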